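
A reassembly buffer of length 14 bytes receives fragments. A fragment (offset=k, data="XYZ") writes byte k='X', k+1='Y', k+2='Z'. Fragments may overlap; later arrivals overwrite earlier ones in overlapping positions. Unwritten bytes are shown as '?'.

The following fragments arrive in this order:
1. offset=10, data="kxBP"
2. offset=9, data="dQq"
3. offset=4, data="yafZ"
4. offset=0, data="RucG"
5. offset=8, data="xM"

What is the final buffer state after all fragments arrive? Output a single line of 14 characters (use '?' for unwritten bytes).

Fragment 1: offset=10 data="kxBP" -> buffer=??????????kxBP
Fragment 2: offset=9 data="dQq" -> buffer=?????????dQqBP
Fragment 3: offset=4 data="yafZ" -> buffer=????yafZ?dQqBP
Fragment 4: offset=0 data="RucG" -> buffer=RucGyafZ?dQqBP
Fragment 5: offset=8 data="xM" -> buffer=RucGyafZxMQqBP

Answer: RucGyafZxMQqBP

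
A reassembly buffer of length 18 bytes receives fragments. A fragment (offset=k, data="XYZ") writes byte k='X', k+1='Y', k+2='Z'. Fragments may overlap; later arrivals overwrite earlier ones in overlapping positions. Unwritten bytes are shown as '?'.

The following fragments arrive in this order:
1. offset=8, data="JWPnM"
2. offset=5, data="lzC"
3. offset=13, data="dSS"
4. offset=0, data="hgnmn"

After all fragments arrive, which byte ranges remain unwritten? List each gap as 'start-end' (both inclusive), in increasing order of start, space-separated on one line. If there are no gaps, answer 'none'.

Answer: 16-17

Derivation:
Fragment 1: offset=8 len=5
Fragment 2: offset=5 len=3
Fragment 3: offset=13 len=3
Fragment 4: offset=0 len=5
Gaps: 16-17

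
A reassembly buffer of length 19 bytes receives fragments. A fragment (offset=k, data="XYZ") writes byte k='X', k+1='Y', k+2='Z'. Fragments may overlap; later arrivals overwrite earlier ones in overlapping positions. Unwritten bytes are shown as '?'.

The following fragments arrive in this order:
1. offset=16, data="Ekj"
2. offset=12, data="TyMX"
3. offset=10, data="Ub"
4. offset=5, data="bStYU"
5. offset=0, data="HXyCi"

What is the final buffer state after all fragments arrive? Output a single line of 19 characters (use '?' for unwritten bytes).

Answer: HXyCibStYUUbTyMXEkj

Derivation:
Fragment 1: offset=16 data="Ekj" -> buffer=????????????????Ekj
Fragment 2: offset=12 data="TyMX" -> buffer=????????????TyMXEkj
Fragment 3: offset=10 data="Ub" -> buffer=??????????UbTyMXEkj
Fragment 4: offset=5 data="bStYU" -> buffer=?????bStYUUbTyMXEkj
Fragment 5: offset=0 data="HXyCi" -> buffer=HXyCibStYUUbTyMXEkj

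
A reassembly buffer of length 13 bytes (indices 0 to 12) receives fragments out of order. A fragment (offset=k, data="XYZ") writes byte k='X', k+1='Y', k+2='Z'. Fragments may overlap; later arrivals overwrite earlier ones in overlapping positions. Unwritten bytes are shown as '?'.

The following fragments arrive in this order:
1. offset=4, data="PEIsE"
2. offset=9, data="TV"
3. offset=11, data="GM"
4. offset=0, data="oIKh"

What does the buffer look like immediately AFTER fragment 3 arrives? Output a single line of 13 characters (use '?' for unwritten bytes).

Fragment 1: offset=4 data="PEIsE" -> buffer=????PEIsE????
Fragment 2: offset=9 data="TV" -> buffer=????PEIsETV??
Fragment 3: offset=11 data="GM" -> buffer=????PEIsETVGM

Answer: ????PEIsETVGM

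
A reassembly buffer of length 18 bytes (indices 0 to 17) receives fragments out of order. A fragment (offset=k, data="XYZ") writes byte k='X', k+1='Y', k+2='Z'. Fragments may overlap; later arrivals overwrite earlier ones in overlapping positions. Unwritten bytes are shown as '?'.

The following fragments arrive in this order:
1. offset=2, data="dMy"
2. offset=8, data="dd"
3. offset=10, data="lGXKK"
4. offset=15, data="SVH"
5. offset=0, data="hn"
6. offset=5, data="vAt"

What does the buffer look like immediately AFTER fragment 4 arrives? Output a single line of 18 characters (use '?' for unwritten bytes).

Answer: ??dMy???ddlGXKKSVH

Derivation:
Fragment 1: offset=2 data="dMy" -> buffer=??dMy?????????????
Fragment 2: offset=8 data="dd" -> buffer=??dMy???dd????????
Fragment 3: offset=10 data="lGXKK" -> buffer=??dMy???ddlGXKK???
Fragment 4: offset=15 data="SVH" -> buffer=??dMy???ddlGXKKSVH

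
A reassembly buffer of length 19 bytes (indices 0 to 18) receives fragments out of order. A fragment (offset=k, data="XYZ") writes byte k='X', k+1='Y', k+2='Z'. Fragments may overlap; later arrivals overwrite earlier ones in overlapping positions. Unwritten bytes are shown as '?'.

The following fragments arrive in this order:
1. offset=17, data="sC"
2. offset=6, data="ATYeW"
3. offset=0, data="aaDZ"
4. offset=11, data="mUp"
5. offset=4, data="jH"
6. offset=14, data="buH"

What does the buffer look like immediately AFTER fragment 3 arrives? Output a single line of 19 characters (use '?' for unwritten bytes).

Fragment 1: offset=17 data="sC" -> buffer=?????????????????sC
Fragment 2: offset=6 data="ATYeW" -> buffer=??????ATYeW??????sC
Fragment 3: offset=0 data="aaDZ" -> buffer=aaDZ??ATYeW??????sC

Answer: aaDZ??ATYeW??????sC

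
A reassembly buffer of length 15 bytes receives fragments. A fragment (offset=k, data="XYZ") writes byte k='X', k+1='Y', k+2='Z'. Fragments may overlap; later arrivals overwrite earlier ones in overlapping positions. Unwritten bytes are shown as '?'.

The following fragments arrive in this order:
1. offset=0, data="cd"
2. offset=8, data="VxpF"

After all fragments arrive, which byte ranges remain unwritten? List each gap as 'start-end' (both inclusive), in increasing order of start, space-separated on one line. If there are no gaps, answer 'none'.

Answer: 2-7 12-14

Derivation:
Fragment 1: offset=0 len=2
Fragment 2: offset=8 len=4
Gaps: 2-7 12-14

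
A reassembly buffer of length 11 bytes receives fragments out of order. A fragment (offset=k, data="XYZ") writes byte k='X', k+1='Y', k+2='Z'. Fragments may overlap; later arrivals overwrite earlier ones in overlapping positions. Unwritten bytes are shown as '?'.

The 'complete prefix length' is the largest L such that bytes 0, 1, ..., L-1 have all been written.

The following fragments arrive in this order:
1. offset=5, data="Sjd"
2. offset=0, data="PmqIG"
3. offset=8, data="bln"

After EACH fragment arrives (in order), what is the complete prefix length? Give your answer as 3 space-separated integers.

Answer: 0 8 11

Derivation:
Fragment 1: offset=5 data="Sjd" -> buffer=?????Sjd??? -> prefix_len=0
Fragment 2: offset=0 data="PmqIG" -> buffer=PmqIGSjd??? -> prefix_len=8
Fragment 3: offset=8 data="bln" -> buffer=PmqIGSjdbln -> prefix_len=11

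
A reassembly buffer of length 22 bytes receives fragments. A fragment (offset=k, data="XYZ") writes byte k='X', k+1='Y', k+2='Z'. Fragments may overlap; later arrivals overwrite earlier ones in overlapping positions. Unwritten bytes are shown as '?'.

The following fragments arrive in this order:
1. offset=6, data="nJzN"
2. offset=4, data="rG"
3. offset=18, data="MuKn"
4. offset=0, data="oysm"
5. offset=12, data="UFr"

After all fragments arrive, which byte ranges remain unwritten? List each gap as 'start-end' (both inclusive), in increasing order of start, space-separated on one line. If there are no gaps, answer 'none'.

Fragment 1: offset=6 len=4
Fragment 2: offset=4 len=2
Fragment 3: offset=18 len=4
Fragment 4: offset=0 len=4
Fragment 5: offset=12 len=3
Gaps: 10-11 15-17

Answer: 10-11 15-17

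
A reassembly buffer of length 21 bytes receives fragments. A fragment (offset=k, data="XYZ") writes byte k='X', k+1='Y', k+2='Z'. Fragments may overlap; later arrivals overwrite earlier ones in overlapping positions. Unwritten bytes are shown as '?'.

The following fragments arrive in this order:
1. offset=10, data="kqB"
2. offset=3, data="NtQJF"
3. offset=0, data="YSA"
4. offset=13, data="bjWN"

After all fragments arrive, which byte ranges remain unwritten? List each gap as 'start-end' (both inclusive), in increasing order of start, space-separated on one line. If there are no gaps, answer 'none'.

Fragment 1: offset=10 len=3
Fragment 2: offset=3 len=5
Fragment 3: offset=0 len=3
Fragment 4: offset=13 len=4
Gaps: 8-9 17-20

Answer: 8-9 17-20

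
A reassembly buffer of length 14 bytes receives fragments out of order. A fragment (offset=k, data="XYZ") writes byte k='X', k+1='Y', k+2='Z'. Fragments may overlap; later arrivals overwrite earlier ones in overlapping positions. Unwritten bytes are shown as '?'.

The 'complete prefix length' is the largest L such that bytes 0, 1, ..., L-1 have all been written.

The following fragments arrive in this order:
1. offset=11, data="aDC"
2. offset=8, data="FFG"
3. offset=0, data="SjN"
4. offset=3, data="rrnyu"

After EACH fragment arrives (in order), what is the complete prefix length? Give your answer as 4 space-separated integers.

Answer: 0 0 3 14

Derivation:
Fragment 1: offset=11 data="aDC" -> buffer=???????????aDC -> prefix_len=0
Fragment 2: offset=8 data="FFG" -> buffer=????????FFGaDC -> prefix_len=0
Fragment 3: offset=0 data="SjN" -> buffer=SjN?????FFGaDC -> prefix_len=3
Fragment 4: offset=3 data="rrnyu" -> buffer=SjNrrnyuFFGaDC -> prefix_len=14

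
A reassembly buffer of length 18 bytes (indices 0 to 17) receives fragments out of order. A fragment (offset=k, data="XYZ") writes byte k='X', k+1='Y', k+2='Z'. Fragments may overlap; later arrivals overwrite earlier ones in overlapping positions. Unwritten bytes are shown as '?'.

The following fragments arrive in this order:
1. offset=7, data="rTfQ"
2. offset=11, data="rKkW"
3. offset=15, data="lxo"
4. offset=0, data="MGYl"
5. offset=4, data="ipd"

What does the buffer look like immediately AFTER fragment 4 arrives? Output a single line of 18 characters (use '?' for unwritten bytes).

Fragment 1: offset=7 data="rTfQ" -> buffer=???????rTfQ???????
Fragment 2: offset=11 data="rKkW" -> buffer=???????rTfQrKkW???
Fragment 3: offset=15 data="lxo" -> buffer=???????rTfQrKkWlxo
Fragment 4: offset=0 data="MGYl" -> buffer=MGYl???rTfQrKkWlxo

Answer: MGYl???rTfQrKkWlxo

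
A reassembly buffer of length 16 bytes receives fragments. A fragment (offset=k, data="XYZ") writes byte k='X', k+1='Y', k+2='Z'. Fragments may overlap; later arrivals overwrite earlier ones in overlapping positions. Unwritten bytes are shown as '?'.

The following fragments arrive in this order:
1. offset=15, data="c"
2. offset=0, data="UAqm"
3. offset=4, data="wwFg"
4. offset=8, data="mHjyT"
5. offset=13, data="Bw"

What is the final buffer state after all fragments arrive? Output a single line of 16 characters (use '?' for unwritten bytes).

Fragment 1: offset=15 data="c" -> buffer=???????????????c
Fragment 2: offset=0 data="UAqm" -> buffer=UAqm???????????c
Fragment 3: offset=4 data="wwFg" -> buffer=UAqmwwFg???????c
Fragment 4: offset=8 data="mHjyT" -> buffer=UAqmwwFgmHjyT??c
Fragment 5: offset=13 data="Bw" -> buffer=UAqmwwFgmHjyTBwc

Answer: UAqmwwFgmHjyTBwc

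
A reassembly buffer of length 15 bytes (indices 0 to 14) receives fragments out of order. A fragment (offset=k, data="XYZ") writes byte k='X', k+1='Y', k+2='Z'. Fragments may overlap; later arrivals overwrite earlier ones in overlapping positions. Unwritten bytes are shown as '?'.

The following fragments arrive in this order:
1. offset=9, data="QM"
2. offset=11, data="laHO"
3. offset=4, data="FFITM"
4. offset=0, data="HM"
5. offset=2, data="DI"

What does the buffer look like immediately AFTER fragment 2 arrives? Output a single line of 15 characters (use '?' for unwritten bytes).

Fragment 1: offset=9 data="QM" -> buffer=?????????QM????
Fragment 2: offset=11 data="laHO" -> buffer=?????????QMlaHO

Answer: ?????????QMlaHO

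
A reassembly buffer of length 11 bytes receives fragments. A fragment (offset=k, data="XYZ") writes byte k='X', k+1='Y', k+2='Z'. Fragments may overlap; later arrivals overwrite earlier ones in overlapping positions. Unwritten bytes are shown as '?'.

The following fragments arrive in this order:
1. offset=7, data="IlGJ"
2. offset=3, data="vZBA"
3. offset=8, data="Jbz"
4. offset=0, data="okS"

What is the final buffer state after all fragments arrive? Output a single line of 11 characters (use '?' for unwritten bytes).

Fragment 1: offset=7 data="IlGJ" -> buffer=???????IlGJ
Fragment 2: offset=3 data="vZBA" -> buffer=???vZBAIlGJ
Fragment 3: offset=8 data="Jbz" -> buffer=???vZBAIJbz
Fragment 4: offset=0 data="okS" -> buffer=okSvZBAIJbz

Answer: okSvZBAIJbz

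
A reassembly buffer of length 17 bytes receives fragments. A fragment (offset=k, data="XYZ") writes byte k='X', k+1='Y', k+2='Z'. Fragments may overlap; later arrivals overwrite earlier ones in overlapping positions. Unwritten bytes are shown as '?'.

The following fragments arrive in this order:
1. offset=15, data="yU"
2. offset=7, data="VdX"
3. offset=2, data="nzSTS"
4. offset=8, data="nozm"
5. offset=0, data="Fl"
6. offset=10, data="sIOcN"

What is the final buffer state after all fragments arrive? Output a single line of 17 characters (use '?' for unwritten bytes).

Fragment 1: offset=15 data="yU" -> buffer=???????????????yU
Fragment 2: offset=7 data="VdX" -> buffer=???????VdX?????yU
Fragment 3: offset=2 data="nzSTS" -> buffer=??nzSTSVdX?????yU
Fragment 4: offset=8 data="nozm" -> buffer=??nzSTSVnozm???yU
Fragment 5: offset=0 data="Fl" -> buffer=FlnzSTSVnozm???yU
Fragment 6: offset=10 data="sIOcN" -> buffer=FlnzSTSVnosIOcNyU

Answer: FlnzSTSVnosIOcNyU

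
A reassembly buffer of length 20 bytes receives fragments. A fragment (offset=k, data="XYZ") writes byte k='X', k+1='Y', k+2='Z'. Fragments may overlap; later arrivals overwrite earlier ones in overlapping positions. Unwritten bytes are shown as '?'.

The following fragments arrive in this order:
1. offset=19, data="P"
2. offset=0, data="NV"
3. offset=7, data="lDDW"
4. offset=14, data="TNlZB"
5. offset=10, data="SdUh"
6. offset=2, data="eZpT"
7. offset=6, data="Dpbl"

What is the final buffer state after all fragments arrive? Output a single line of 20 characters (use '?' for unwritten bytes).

Fragment 1: offset=19 data="P" -> buffer=???????????????????P
Fragment 2: offset=0 data="NV" -> buffer=NV?????????????????P
Fragment 3: offset=7 data="lDDW" -> buffer=NV?????lDDW????????P
Fragment 4: offset=14 data="TNlZB" -> buffer=NV?????lDDW???TNlZBP
Fragment 5: offset=10 data="SdUh" -> buffer=NV?????lDDSdUhTNlZBP
Fragment 6: offset=2 data="eZpT" -> buffer=NVeZpT?lDDSdUhTNlZBP
Fragment 7: offset=6 data="Dpbl" -> buffer=NVeZpTDpblSdUhTNlZBP

Answer: NVeZpTDpblSdUhTNlZBP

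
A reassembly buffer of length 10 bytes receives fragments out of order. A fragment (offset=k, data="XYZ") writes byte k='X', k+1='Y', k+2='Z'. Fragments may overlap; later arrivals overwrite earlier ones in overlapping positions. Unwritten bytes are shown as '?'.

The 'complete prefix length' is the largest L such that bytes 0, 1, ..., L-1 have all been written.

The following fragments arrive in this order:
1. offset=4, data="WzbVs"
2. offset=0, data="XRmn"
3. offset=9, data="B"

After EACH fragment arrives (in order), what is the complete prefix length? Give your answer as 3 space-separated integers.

Fragment 1: offset=4 data="WzbVs" -> buffer=????WzbVs? -> prefix_len=0
Fragment 2: offset=0 data="XRmn" -> buffer=XRmnWzbVs? -> prefix_len=9
Fragment 3: offset=9 data="B" -> buffer=XRmnWzbVsB -> prefix_len=10

Answer: 0 9 10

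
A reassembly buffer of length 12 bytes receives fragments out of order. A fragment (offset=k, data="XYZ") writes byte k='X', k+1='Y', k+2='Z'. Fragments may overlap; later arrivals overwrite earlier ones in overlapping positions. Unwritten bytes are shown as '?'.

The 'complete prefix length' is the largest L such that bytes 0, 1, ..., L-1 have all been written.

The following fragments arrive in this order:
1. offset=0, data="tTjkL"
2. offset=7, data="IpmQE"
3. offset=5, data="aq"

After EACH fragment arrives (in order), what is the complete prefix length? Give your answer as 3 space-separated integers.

Fragment 1: offset=0 data="tTjkL" -> buffer=tTjkL??????? -> prefix_len=5
Fragment 2: offset=7 data="IpmQE" -> buffer=tTjkL??IpmQE -> prefix_len=5
Fragment 3: offset=5 data="aq" -> buffer=tTjkLaqIpmQE -> prefix_len=12

Answer: 5 5 12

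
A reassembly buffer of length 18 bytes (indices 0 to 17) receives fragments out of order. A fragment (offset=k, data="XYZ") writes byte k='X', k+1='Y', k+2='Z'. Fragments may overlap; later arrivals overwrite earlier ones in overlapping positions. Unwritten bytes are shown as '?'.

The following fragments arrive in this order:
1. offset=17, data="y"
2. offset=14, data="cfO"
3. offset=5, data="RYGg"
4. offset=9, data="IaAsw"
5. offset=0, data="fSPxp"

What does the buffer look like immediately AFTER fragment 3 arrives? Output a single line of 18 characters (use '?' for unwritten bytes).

Answer: ?????RYGg?????cfOy

Derivation:
Fragment 1: offset=17 data="y" -> buffer=?????????????????y
Fragment 2: offset=14 data="cfO" -> buffer=??????????????cfOy
Fragment 3: offset=5 data="RYGg" -> buffer=?????RYGg?????cfOy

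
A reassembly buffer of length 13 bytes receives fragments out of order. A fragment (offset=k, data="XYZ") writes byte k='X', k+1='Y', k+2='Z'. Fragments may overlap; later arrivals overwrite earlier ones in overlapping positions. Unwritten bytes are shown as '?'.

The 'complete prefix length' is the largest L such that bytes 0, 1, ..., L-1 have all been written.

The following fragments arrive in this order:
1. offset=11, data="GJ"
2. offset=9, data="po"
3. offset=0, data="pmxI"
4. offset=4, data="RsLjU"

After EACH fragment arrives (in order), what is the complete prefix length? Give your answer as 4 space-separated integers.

Fragment 1: offset=11 data="GJ" -> buffer=???????????GJ -> prefix_len=0
Fragment 2: offset=9 data="po" -> buffer=?????????poGJ -> prefix_len=0
Fragment 3: offset=0 data="pmxI" -> buffer=pmxI?????poGJ -> prefix_len=4
Fragment 4: offset=4 data="RsLjU" -> buffer=pmxIRsLjUpoGJ -> prefix_len=13

Answer: 0 0 4 13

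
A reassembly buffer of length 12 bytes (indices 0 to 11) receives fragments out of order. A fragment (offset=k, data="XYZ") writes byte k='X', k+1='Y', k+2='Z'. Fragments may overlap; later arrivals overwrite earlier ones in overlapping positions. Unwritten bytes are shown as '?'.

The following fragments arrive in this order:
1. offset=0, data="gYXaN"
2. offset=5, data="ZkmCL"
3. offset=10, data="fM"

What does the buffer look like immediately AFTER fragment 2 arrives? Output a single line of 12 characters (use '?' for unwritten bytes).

Answer: gYXaNZkmCL??

Derivation:
Fragment 1: offset=0 data="gYXaN" -> buffer=gYXaN???????
Fragment 2: offset=5 data="ZkmCL" -> buffer=gYXaNZkmCL??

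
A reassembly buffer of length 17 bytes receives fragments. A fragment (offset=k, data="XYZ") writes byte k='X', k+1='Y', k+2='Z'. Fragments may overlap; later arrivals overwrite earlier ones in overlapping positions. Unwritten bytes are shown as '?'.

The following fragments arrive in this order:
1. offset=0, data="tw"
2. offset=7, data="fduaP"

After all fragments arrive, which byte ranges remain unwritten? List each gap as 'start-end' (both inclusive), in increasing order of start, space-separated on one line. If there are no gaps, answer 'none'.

Answer: 2-6 12-16

Derivation:
Fragment 1: offset=0 len=2
Fragment 2: offset=7 len=5
Gaps: 2-6 12-16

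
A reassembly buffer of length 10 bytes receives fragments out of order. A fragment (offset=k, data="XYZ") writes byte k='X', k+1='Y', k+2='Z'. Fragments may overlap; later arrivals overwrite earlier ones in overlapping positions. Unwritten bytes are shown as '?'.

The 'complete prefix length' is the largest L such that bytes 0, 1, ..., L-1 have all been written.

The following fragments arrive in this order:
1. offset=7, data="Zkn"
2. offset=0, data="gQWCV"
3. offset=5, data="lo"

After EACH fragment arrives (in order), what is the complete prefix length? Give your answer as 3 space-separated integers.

Fragment 1: offset=7 data="Zkn" -> buffer=???????Zkn -> prefix_len=0
Fragment 2: offset=0 data="gQWCV" -> buffer=gQWCV??Zkn -> prefix_len=5
Fragment 3: offset=5 data="lo" -> buffer=gQWCVloZkn -> prefix_len=10

Answer: 0 5 10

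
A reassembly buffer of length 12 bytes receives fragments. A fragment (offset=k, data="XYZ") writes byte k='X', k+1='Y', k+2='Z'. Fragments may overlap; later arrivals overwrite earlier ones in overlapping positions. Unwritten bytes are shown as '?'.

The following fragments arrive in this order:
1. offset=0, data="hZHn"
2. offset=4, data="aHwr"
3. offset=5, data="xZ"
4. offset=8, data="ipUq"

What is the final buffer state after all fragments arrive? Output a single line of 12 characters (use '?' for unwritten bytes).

Fragment 1: offset=0 data="hZHn" -> buffer=hZHn????????
Fragment 2: offset=4 data="aHwr" -> buffer=hZHnaHwr????
Fragment 3: offset=5 data="xZ" -> buffer=hZHnaxZr????
Fragment 4: offset=8 data="ipUq" -> buffer=hZHnaxZripUq

Answer: hZHnaxZripUq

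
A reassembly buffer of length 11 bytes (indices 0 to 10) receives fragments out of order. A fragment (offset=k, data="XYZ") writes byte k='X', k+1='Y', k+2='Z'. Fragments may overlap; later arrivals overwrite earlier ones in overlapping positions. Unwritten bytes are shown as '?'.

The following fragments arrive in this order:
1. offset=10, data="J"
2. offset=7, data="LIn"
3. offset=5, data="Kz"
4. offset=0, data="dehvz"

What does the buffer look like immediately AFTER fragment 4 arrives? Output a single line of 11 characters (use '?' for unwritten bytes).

Answer: dehvzKzLInJ

Derivation:
Fragment 1: offset=10 data="J" -> buffer=??????????J
Fragment 2: offset=7 data="LIn" -> buffer=???????LInJ
Fragment 3: offset=5 data="Kz" -> buffer=?????KzLInJ
Fragment 4: offset=0 data="dehvz" -> buffer=dehvzKzLInJ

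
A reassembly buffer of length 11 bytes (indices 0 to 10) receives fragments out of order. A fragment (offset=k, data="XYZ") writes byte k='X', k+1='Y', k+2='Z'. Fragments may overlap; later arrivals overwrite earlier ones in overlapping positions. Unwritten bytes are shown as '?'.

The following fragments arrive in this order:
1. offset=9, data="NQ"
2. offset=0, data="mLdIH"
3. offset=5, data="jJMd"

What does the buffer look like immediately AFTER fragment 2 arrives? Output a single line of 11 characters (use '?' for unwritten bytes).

Fragment 1: offset=9 data="NQ" -> buffer=?????????NQ
Fragment 2: offset=0 data="mLdIH" -> buffer=mLdIH????NQ

Answer: mLdIH????NQ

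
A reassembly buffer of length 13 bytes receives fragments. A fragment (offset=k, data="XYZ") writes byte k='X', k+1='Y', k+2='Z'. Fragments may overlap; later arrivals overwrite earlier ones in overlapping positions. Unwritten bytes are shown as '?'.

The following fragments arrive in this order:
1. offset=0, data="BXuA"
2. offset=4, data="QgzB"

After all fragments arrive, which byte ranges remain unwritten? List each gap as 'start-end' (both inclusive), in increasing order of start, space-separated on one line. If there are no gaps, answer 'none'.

Answer: 8-12

Derivation:
Fragment 1: offset=0 len=4
Fragment 2: offset=4 len=4
Gaps: 8-12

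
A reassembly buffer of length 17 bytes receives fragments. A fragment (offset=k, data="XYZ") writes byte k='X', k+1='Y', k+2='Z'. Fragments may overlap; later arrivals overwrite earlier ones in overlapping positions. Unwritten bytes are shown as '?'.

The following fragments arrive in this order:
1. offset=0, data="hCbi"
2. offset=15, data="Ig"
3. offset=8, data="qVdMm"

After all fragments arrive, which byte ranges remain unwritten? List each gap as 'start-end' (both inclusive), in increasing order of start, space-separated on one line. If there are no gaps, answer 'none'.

Answer: 4-7 13-14

Derivation:
Fragment 1: offset=0 len=4
Fragment 2: offset=15 len=2
Fragment 3: offset=8 len=5
Gaps: 4-7 13-14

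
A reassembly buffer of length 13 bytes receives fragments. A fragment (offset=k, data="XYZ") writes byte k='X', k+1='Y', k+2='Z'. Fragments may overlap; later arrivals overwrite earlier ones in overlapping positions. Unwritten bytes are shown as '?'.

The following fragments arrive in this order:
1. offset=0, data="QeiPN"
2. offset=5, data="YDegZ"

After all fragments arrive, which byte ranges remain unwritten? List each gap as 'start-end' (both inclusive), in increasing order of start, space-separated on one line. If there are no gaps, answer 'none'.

Fragment 1: offset=0 len=5
Fragment 2: offset=5 len=5
Gaps: 10-12

Answer: 10-12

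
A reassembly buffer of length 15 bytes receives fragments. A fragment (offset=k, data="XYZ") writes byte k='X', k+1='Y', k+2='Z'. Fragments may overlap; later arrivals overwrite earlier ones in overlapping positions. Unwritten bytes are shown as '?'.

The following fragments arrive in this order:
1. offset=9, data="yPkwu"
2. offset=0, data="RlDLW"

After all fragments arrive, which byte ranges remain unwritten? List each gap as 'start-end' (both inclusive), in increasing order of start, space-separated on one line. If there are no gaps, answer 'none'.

Fragment 1: offset=9 len=5
Fragment 2: offset=0 len=5
Gaps: 5-8 14-14

Answer: 5-8 14-14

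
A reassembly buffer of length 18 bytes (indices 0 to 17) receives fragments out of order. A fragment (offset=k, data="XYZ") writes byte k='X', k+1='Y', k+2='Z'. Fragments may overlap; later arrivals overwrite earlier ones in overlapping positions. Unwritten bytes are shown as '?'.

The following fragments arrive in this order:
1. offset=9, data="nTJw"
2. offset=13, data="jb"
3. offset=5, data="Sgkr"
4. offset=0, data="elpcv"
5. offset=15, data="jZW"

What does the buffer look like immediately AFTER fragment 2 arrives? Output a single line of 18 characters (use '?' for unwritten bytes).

Fragment 1: offset=9 data="nTJw" -> buffer=?????????nTJw?????
Fragment 2: offset=13 data="jb" -> buffer=?????????nTJwjb???

Answer: ?????????nTJwjb???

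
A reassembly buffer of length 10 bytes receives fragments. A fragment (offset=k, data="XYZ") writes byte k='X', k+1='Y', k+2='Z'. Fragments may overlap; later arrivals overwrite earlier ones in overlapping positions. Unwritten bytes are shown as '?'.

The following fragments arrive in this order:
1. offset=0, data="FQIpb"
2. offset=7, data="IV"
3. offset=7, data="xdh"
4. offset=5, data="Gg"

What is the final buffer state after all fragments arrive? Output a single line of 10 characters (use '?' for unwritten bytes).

Fragment 1: offset=0 data="FQIpb" -> buffer=FQIpb?????
Fragment 2: offset=7 data="IV" -> buffer=FQIpb??IV?
Fragment 3: offset=7 data="xdh" -> buffer=FQIpb??xdh
Fragment 4: offset=5 data="Gg" -> buffer=FQIpbGgxdh

Answer: FQIpbGgxdh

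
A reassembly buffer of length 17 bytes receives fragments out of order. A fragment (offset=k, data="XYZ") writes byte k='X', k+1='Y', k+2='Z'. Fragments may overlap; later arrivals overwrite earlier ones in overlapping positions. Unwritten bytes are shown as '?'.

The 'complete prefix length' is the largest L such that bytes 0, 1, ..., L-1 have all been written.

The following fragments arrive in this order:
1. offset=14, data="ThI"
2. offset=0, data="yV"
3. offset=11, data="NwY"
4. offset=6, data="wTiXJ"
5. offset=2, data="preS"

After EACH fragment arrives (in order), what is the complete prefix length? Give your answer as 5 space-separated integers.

Answer: 0 2 2 2 17

Derivation:
Fragment 1: offset=14 data="ThI" -> buffer=??????????????ThI -> prefix_len=0
Fragment 2: offset=0 data="yV" -> buffer=yV????????????ThI -> prefix_len=2
Fragment 3: offset=11 data="NwY" -> buffer=yV?????????NwYThI -> prefix_len=2
Fragment 4: offset=6 data="wTiXJ" -> buffer=yV????wTiXJNwYThI -> prefix_len=2
Fragment 5: offset=2 data="preS" -> buffer=yVpreSwTiXJNwYThI -> prefix_len=17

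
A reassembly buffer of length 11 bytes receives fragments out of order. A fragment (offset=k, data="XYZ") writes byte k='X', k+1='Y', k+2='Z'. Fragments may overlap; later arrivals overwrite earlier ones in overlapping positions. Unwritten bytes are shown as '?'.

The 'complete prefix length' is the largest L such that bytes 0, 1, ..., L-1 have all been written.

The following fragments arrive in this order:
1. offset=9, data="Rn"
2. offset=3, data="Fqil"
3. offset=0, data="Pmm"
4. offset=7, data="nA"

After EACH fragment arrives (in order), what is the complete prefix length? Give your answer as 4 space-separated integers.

Answer: 0 0 7 11

Derivation:
Fragment 1: offset=9 data="Rn" -> buffer=?????????Rn -> prefix_len=0
Fragment 2: offset=3 data="Fqil" -> buffer=???Fqil??Rn -> prefix_len=0
Fragment 3: offset=0 data="Pmm" -> buffer=PmmFqil??Rn -> prefix_len=7
Fragment 4: offset=7 data="nA" -> buffer=PmmFqilnARn -> prefix_len=11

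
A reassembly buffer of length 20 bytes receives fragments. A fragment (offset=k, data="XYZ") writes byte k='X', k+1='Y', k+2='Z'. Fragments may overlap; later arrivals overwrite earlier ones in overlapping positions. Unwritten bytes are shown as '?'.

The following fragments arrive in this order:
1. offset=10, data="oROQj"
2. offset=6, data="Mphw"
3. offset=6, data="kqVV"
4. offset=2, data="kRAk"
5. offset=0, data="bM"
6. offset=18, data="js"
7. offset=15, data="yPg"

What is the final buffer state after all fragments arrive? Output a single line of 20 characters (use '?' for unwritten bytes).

Fragment 1: offset=10 data="oROQj" -> buffer=??????????oROQj?????
Fragment 2: offset=6 data="Mphw" -> buffer=??????MphwoROQj?????
Fragment 3: offset=6 data="kqVV" -> buffer=??????kqVVoROQj?????
Fragment 4: offset=2 data="kRAk" -> buffer=??kRAkkqVVoROQj?????
Fragment 5: offset=0 data="bM" -> buffer=bMkRAkkqVVoROQj?????
Fragment 6: offset=18 data="js" -> buffer=bMkRAkkqVVoROQj???js
Fragment 7: offset=15 data="yPg" -> buffer=bMkRAkkqVVoROQjyPgjs

Answer: bMkRAkkqVVoROQjyPgjs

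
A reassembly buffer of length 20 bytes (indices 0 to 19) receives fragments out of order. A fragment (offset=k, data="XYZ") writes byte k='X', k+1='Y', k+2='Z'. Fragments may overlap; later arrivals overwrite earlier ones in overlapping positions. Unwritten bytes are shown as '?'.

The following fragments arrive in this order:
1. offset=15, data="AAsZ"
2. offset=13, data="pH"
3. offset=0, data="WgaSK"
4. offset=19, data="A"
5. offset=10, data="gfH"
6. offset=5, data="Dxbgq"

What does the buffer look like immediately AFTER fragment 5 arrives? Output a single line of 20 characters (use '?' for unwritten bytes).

Fragment 1: offset=15 data="AAsZ" -> buffer=???????????????AAsZ?
Fragment 2: offset=13 data="pH" -> buffer=?????????????pHAAsZ?
Fragment 3: offset=0 data="WgaSK" -> buffer=WgaSK????????pHAAsZ?
Fragment 4: offset=19 data="A" -> buffer=WgaSK????????pHAAsZA
Fragment 5: offset=10 data="gfH" -> buffer=WgaSK?????gfHpHAAsZA

Answer: WgaSK?????gfHpHAAsZA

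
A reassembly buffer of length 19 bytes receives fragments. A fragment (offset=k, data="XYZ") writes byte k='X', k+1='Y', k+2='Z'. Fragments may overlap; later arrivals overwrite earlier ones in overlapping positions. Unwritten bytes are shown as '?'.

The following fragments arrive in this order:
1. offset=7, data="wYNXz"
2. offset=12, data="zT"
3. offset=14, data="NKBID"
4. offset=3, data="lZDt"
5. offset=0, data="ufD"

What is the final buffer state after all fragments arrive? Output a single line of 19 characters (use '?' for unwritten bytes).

Answer: ufDlZDtwYNXzzTNKBID

Derivation:
Fragment 1: offset=7 data="wYNXz" -> buffer=???????wYNXz???????
Fragment 2: offset=12 data="zT" -> buffer=???????wYNXzzT?????
Fragment 3: offset=14 data="NKBID" -> buffer=???????wYNXzzTNKBID
Fragment 4: offset=3 data="lZDt" -> buffer=???lZDtwYNXzzTNKBID
Fragment 5: offset=0 data="ufD" -> buffer=ufDlZDtwYNXzzTNKBID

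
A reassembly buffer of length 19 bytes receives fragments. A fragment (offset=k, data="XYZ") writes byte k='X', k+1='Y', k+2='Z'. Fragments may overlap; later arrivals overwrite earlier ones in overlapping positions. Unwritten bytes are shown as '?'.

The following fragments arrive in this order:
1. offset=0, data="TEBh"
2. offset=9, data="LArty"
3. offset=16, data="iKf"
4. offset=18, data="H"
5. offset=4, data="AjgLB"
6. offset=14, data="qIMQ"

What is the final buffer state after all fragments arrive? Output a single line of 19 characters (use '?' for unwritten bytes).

Answer: TEBhAjgLBLArtyqIMQH

Derivation:
Fragment 1: offset=0 data="TEBh" -> buffer=TEBh???????????????
Fragment 2: offset=9 data="LArty" -> buffer=TEBh?????LArty?????
Fragment 3: offset=16 data="iKf" -> buffer=TEBh?????LArty??iKf
Fragment 4: offset=18 data="H" -> buffer=TEBh?????LArty??iKH
Fragment 5: offset=4 data="AjgLB" -> buffer=TEBhAjgLBLArty??iKH
Fragment 6: offset=14 data="qIMQ" -> buffer=TEBhAjgLBLArtyqIMQH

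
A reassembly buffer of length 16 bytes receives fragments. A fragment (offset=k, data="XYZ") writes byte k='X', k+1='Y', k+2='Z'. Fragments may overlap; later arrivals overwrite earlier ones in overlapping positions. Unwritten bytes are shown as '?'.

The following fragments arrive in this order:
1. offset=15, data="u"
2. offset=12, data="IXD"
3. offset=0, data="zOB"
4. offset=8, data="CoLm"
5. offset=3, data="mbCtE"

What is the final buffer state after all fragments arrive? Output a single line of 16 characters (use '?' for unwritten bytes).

Fragment 1: offset=15 data="u" -> buffer=???????????????u
Fragment 2: offset=12 data="IXD" -> buffer=????????????IXDu
Fragment 3: offset=0 data="zOB" -> buffer=zOB?????????IXDu
Fragment 4: offset=8 data="CoLm" -> buffer=zOB?????CoLmIXDu
Fragment 5: offset=3 data="mbCtE" -> buffer=zOBmbCtECoLmIXDu

Answer: zOBmbCtECoLmIXDu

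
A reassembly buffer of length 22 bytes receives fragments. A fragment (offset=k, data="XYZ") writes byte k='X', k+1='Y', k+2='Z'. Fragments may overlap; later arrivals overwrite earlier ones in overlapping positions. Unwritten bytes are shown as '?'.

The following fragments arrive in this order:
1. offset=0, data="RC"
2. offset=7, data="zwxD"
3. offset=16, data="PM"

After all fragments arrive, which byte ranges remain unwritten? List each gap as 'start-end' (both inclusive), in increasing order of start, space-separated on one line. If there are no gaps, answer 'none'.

Fragment 1: offset=0 len=2
Fragment 2: offset=7 len=4
Fragment 3: offset=16 len=2
Gaps: 2-6 11-15 18-21

Answer: 2-6 11-15 18-21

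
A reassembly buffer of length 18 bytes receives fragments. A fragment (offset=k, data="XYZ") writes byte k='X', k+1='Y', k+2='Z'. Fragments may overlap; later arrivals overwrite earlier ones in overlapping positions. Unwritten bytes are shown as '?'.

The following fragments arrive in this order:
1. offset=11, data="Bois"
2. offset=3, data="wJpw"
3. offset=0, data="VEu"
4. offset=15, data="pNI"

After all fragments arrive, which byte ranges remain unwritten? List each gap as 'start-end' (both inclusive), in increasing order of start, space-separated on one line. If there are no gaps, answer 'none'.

Fragment 1: offset=11 len=4
Fragment 2: offset=3 len=4
Fragment 3: offset=0 len=3
Fragment 4: offset=15 len=3
Gaps: 7-10

Answer: 7-10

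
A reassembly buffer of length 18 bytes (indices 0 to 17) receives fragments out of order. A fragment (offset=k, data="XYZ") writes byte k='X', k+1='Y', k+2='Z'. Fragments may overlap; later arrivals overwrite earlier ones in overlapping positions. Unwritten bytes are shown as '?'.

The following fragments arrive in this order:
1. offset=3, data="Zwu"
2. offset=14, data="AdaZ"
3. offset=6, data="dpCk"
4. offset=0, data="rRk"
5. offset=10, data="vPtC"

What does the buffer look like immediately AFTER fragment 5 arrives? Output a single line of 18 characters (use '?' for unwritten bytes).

Answer: rRkZwudpCkvPtCAdaZ

Derivation:
Fragment 1: offset=3 data="Zwu" -> buffer=???Zwu????????????
Fragment 2: offset=14 data="AdaZ" -> buffer=???Zwu????????AdaZ
Fragment 3: offset=6 data="dpCk" -> buffer=???ZwudpCk????AdaZ
Fragment 4: offset=0 data="rRk" -> buffer=rRkZwudpCk????AdaZ
Fragment 5: offset=10 data="vPtC" -> buffer=rRkZwudpCkvPtCAdaZ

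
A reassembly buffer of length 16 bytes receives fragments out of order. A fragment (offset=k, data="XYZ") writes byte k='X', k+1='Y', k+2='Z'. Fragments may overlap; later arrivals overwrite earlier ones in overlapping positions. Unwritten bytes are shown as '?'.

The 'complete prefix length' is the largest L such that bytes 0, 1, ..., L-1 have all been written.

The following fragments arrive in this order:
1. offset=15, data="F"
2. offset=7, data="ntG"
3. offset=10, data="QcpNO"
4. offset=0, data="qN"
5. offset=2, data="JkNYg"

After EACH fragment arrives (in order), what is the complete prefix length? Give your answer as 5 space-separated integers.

Fragment 1: offset=15 data="F" -> buffer=???????????????F -> prefix_len=0
Fragment 2: offset=7 data="ntG" -> buffer=???????ntG?????F -> prefix_len=0
Fragment 3: offset=10 data="QcpNO" -> buffer=???????ntGQcpNOF -> prefix_len=0
Fragment 4: offset=0 data="qN" -> buffer=qN?????ntGQcpNOF -> prefix_len=2
Fragment 5: offset=2 data="JkNYg" -> buffer=qNJkNYgntGQcpNOF -> prefix_len=16

Answer: 0 0 0 2 16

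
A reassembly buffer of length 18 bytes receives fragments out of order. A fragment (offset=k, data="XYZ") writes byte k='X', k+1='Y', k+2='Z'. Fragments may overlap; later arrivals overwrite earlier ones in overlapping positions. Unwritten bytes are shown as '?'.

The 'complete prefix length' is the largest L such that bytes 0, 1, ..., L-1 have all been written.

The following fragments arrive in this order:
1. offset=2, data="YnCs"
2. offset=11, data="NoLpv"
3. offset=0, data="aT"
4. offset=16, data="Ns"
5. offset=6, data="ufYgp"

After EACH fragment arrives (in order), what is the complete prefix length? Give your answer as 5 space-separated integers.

Fragment 1: offset=2 data="YnCs" -> buffer=??YnCs???????????? -> prefix_len=0
Fragment 2: offset=11 data="NoLpv" -> buffer=??YnCs?????NoLpv?? -> prefix_len=0
Fragment 3: offset=0 data="aT" -> buffer=aTYnCs?????NoLpv?? -> prefix_len=6
Fragment 4: offset=16 data="Ns" -> buffer=aTYnCs?????NoLpvNs -> prefix_len=6
Fragment 5: offset=6 data="ufYgp" -> buffer=aTYnCsufYgpNoLpvNs -> prefix_len=18

Answer: 0 0 6 6 18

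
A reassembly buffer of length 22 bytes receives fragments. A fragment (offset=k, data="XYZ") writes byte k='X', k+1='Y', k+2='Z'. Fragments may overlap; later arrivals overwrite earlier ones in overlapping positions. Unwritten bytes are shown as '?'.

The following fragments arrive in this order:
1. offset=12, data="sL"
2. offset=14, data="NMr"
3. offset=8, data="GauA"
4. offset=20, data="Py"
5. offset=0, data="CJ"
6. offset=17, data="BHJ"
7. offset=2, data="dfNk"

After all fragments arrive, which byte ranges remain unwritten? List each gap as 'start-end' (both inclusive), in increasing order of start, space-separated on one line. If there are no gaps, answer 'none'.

Answer: 6-7

Derivation:
Fragment 1: offset=12 len=2
Fragment 2: offset=14 len=3
Fragment 3: offset=8 len=4
Fragment 4: offset=20 len=2
Fragment 5: offset=0 len=2
Fragment 6: offset=17 len=3
Fragment 7: offset=2 len=4
Gaps: 6-7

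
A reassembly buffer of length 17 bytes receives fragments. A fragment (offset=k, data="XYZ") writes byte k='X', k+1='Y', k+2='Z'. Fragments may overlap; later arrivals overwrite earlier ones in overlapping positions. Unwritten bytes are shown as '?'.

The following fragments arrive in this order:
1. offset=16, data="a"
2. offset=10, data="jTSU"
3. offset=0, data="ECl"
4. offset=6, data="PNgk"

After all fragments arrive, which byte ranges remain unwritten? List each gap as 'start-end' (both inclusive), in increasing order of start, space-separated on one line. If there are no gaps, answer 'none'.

Answer: 3-5 14-15

Derivation:
Fragment 1: offset=16 len=1
Fragment 2: offset=10 len=4
Fragment 3: offset=0 len=3
Fragment 4: offset=6 len=4
Gaps: 3-5 14-15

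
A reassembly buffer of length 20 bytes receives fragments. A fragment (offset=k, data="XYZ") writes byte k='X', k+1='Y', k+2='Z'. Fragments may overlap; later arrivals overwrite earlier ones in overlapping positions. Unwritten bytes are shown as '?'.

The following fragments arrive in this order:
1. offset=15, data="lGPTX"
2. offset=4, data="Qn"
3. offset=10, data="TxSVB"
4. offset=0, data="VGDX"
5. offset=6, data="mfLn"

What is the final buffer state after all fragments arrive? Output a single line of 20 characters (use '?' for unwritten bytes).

Fragment 1: offset=15 data="lGPTX" -> buffer=???????????????lGPTX
Fragment 2: offset=4 data="Qn" -> buffer=????Qn?????????lGPTX
Fragment 3: offset=10 data="TxSVB" -> buffer=????Qn????TxSVBlGPTX
Fragment 4: offset=0 data="VGDX" -> buffer=VGDXQn????TxSVBlGPTX
Fragment 5: offset=6 data="mfLn" -> buffer=VGDXQnmfLnTxSVBlGPTX

Answer: VGDXQnmfLnTxSVBlGPTX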